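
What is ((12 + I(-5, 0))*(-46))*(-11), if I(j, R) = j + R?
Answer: 3542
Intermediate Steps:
I(j, R) = R + j
((12 + I(-5, 0))*(-46))*(-11) = ((12 + (0 - 5))*(-46))*(-11) = ((12 - 5)*(-46))*(-11) = (7*(-46))*(-11) = -322*(-11) = 3542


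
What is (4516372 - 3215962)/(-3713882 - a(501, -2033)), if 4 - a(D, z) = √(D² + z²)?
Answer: -2414787246630/6896472418453 - 650205*√4384090/6896472418453 ≈ -0.35035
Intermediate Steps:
a(D, z) = 4 - √(D² + z²)
(4516372 - 3215962)/(-3713882 - a(501, -2033)) = (4516372 - 3215962)/(-3713882 - (4 - √(501² + (-2033)²))) = 1300410/(-3713882 - (4 - √(251001 + 4133089))) = 1300410/(-3713882 - (4 - √4384090)) = 1300410/(-3713882 + (-4 + √4384090)) = 1300410/(-3713886 + √4384090)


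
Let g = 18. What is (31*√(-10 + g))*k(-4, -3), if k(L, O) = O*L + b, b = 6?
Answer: 1116*√2 ≈ 1578.3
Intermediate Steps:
k(L, O) = 6 + L*O (k(L, O) = O*L + 6 = L*O + 6 = 6 + L*O)
(31*√(-10 + g))*k(-4, -3) = (31*√(-10 + 18))*(6 - 4*(-3)) = (31*√8)*(6 + 12) = (31*(2*√2))*18 = (62*√2)*18 = 1116*√2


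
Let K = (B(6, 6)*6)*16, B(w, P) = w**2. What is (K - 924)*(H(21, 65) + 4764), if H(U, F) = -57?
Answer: 11918124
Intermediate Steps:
K = 3456 (K = (6**2*6)*16 = (36*6)*16 = 216*16 = 3456)
(K - 924)*(H(21, 65) + 4764) = (3456 - 924)*(-57 + 4764) = 2532*4707 = 11918124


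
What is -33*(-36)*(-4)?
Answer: -4752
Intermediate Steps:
-33*(-36)*(-4) = 1188*(-4) = -4752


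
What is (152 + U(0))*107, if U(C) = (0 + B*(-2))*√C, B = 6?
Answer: 16264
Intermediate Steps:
U(C) = -12*√C (U(C) = (0 + 6*(-2))*√C = (0 - 12)*√C = -12*√C)
(152 + U(0))*107 = (152 - 12*√0)*107 = (152 - 12*0)*107 = (152 + 0)*107 = 152*107 = 16264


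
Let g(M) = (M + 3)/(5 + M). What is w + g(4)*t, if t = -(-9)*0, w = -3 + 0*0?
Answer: -3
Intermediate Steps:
g(M) = (3 + M)/(5 + M)
w = -3 (w = -3 + 0 = -3)
t = 0 (t = -1*0 = 0)
w + g(4)*t = -3 + ((3 + 4)/(5 + 4))*0 = -3 + (7/9)*0 = -3 + 0 = -3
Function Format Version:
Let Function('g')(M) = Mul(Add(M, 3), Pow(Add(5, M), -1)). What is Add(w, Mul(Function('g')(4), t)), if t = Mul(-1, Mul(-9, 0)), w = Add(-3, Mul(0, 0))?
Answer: -3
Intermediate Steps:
Function('g')(M) = Mul(Pow(Add(5, M), -1), Add(3, M)) (Function('g')(M) = Mul(Add(3, M), Pow(Add(5, M), -1)) = Mul(Pow(Add(5, M), -1), Add(3, M)))
w = -3 (w = Add(-3, 0) = -3)
t = 0 (t = Mul(-1, 0) = 0)
Add(w, Mul(Function('g')(4), t)) = Add(-3, Mul(Mul(Pow(Add(5, 4), -1), Add(3, 4)), 0)) = Add(-3, Mul(Mul(Pow(9, -1), 7), 0)) = Add(-3, Mul(Mul(Rational(1, 9), 7), 0)) = Add(-3, Mul(Rational(7, 9), 0)) = Add(-3, 0) = -3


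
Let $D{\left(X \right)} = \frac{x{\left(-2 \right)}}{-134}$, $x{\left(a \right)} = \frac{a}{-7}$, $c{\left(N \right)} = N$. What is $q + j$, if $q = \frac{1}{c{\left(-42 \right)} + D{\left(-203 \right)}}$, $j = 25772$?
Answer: $\frac{507682159}{19699} \approx 25772.0$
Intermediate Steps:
$x{\left(a \right)} = - \frac{a}{7}$ ($x{\left(a \right)} = a \left(- \frac{1}{7}\right) = - \frac{a}{7}$)
$D{\left(X \right)} = - \frac{1}{469}$ ($D{\left(X \right)} = \frac{\left(- \frac{1}{7}\right) \left(-2\right)}{-134} = \frac{2}{7} \left(- \frac{1}{134}\right) = - \frac{1}{469}$)
$q = - \frac{469}{19699}$ ($q = \frac{1}{-42 - \frac{1}{469}} = \frac{1}{- \frac{19699}{469}} = - \frac{469}{19699} \approx -0.023808$)
$q + j = - \frac{469}{19699} + 25772 = \frac{507682159}{19699}$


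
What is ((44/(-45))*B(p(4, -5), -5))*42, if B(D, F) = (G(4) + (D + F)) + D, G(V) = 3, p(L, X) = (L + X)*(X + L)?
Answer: 0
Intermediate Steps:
p(L, X) = (L + X)² (p(L, X) = (L + X)*(L + X) = (L + X)²)
B(D, F) = 3 + F + 2*D (B(D, F) = (3 + (D + F)) + D = (3 + D + F) + D = 3 + F + 2*D)
((44/(-45))*B(p(4, -5), -5))*42 = ((44/(-45))*(3 - 5 + 2*(4 - 5)²))*42 = ((44*(-1/45))*(3 - 5 + 2*(-1)²))*42 = -44*(3 - 5 + 2*1)/45*42 = -44*(3 - 5 + 2)/45*42 = -44/45*0*42 = 0*42 = 0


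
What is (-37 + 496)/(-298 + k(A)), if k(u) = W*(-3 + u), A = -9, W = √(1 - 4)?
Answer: -68391/44618 + 1377*I*√3/22309 ≈ -1.5328 + 0.10691*I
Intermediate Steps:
W = I*√3 (W = √(-3) = I*√3 ≈ 1.732*I)
k(u) = I*√3*(-3 + u) (k(u) = (I*√3)*(-3 + u) = I*√3*(-3 + u))
(-37 + 496)/(-298 + k(A)) = (-37 + 496)/(-298 + I*√3*(-3 - 9)) = 459/(-298 + I*√3*(-12)) = 459/(-298 - 12*I*√3)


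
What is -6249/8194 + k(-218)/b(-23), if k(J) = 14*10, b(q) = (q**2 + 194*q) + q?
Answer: -6467051/8103866 ≈ -0.79802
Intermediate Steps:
b(q) = q**2 + 195*q
k(J) = 140
-6249/8194 + k(-218)/b(-23) = -6249/8194 + 140/((-23*(195 - 23))) = -6249*1/8194 + 140/((-23*172)) = -6249/8194 + 140/(-3956) = -6249/8194 + 140*(-1/3956) = -6249/8194 - 35/989 = -6467051/8103866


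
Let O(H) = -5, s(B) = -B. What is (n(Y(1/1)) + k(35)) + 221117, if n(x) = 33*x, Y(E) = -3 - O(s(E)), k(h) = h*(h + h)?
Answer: 223633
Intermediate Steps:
k(h) = 2*h² (k(h) = h*(2*h) = 2*h²)
Y(E) = 2 (Y(E) = -3 - 1*(-5) = -3 + 5 = 2)
(n(Y(1/1)) + k(35)) + 221117 = (33*2 + 2*35²) + 221117 = (66 + 2*1225) + 221117 = (66 + 2450) + 221117 = 2516 + 221117 = 223633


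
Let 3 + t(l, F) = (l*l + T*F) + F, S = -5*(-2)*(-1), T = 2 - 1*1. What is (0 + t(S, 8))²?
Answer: 12769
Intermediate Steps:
T = 1 (T = 2 - 1 = 1)
S = -10 (S = 10*(-1) = -10)
t(l, F) = -3 + l² + 2*F (t(l, F) = -3 + ((l*l + 1*F) + F) = -3 + ((l² + F) + F) = -3 + ((F + l²) + F) = -3 + (l² + 2*F) = -3 + l² + 2*F)
(0 + t(S, 8))² = (0 + (-3 + (-10)² + 2*8))² = (0 + (-3 + 100 + 16))² = (0 + 113)² = 113² = 12769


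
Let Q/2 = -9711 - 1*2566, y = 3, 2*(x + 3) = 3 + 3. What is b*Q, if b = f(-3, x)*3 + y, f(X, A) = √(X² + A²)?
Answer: -294648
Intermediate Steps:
x = 0 (x = -3 + (3 + 3)/2 = -3 + (½)*6 = -3 + 3 = 0)
f(X, A) = √(A² + X²)
b = 12 (b = √(0² + (-3)²)*3 + 3 = √(0 + 9)*3 + 3 = √9*3 + 3 = 3*3 + 3 = 9 + 3 = 12)
Q = -24554 (Q = 2*(-9711 - 1*2566) = 2*(-9711 - 2566) = 2*(-12277) = -24554)
b*Q = 12*(-24554) = -294648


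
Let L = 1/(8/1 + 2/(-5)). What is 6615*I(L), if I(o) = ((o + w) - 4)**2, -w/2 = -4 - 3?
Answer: 980508375/1444 ≈ 6.7902e+5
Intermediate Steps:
w = 14 (w = -2*(-4 - 3) = -2*(-7) = 14)
L = 5/38 (L = 1/(8*1 + 2*(-1/5)) = 1/(8 - 2/5) = 1/(38/5) = 5/38 ≈ 0.13158)
I(o) = (10 + o)**2 (I(o) = ((o + 14) - 4)**2 = ((14 + o) - 4)**2 = (10 + o)**2)
6615*I(L) = 6615*(10 + 5/38)**2 = 6615*(385/38)**2 = 6615*(148225/1444) = 980508375/1444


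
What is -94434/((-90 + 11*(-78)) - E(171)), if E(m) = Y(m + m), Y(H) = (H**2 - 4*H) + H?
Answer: 15739/19481 ≈ 0.80792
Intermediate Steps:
Y(H) = H**2 - 3*H
E(m) = 2*m*(-3 + 2*m) (E(m) = (m + m)*(-3 + (m + m)) = (2*m)*(-3 + 2*m) = 2*m*(-3 + 2*m))
-94434/((-90 + 11*(-78)) - E(171)) = -94434/((-90 + 11*(-78)) - 2*171*(-3 + 2*171)) = -94434/((-90 - 858) - 2*171*(-3 + 342)) = -94434/(-948 - 2*171*339) = -94434/(-948 - 1*115938) = -94434/(-948 - 115938) = -94434/(-116886) = -94434*(-1/116886) = 15739/19481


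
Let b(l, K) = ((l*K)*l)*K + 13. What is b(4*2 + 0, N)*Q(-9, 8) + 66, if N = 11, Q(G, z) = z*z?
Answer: 496514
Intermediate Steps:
Q(G, z) = z**2
b(l, K) = 13 + K**2*l**2 (b(l, K) = ((K*l)*l)*K + 13 = (K*l**2)*K + 13 = K**2*l**2 + 13 = 13 + K**2*l**2)
b(4*2 + 0, N)*Q(-9, 8) + 66 = (13 + 11**2*(4*2 + 0)**2)*8**2 + 66 = (13 + 121*(8 + 0)**2)*64 + 66 = (13 + 121*8**2)*64 + 66 = (13 + 121*64)*64 + 66 = (13 + 7744)*64 + 66 = 7757*64 + 66 = 496448 + 66 = 496514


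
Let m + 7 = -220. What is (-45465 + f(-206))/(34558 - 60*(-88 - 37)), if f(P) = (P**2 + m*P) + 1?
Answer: 21867/21029 ≈ 1.0399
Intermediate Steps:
m = -227 (m = -7 - 220 = -227)
f(P) = 1 + P**2 - 227*P (f(P) = (P**2 - 227*P) + 1 = 1 + P**2 - 227*P)
(-45465 + f(-206))/(34558 - 60*(-88 - 37)) = (-45465 + (1 + (-206)**2 - 227*(-206)))/(34558 - 60*(-88 - 37)) = (-45465 + (1 + 42436 + 46762))/(34558 - 60*(-125)) = (-45465 + 89199)/(34558 + 7500) = 43734/42058 = 43734*(1/42058) = 21867/21029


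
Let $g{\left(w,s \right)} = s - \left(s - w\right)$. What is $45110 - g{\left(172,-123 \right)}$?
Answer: $44938$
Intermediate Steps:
$g{\left(w,s \right)} = w$ ($g{\left(w,s \right)} = s - \left(s - w\right) = w$)
$45110 - g{\left(172,-123 \right)} = 45110 - 172 = 44938$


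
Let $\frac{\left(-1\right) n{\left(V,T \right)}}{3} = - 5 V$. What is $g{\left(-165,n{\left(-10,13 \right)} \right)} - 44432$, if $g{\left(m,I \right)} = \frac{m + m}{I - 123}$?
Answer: $- \frac{4043202}{91} \approx -44431.0$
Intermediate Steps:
$n{\left(V,T \right)} = 15 V$ ($n{\left(V,T \right)} = - 3 \left(- 5 V\right) = 15 V$)
$g{\left(m,I \right)} = \frac{2 m}{-123 + I}$
$g{\left(-165,n{\left(-10,13 \right)} \right)} - 44432 = 2 \left(-165\right) \frac{1}{-123 + 15 \left(-10\right)} - 44432 = 2 \left(-165\right) \frac{1}{-123 - 150} - 44432 = 2 \left(-165\right) \frac{1}{-273} - 44432 = 2 \left(-165\right) \left(- \frac{1}{273}\right) - 44432 = \frac{110}{91} - 44432 = - \frac{4043202}{91}$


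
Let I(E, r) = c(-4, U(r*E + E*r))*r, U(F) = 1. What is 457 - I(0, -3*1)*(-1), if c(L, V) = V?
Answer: 454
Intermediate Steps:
I(E, r) = r (I(E, r) = 1*r = r)
457 - I(0, -3*1)*(-1) = 457 - (-3*1)*(-1) = 457 - (-3)*(-1) = 457 - 1*3 = 457 - 3 = 454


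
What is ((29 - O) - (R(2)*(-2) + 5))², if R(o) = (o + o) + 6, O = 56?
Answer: 144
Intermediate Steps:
R(o) = 6 + 2*o (R(o) = 2*o + 6 = 6 + 2*o)
((29 - O) - (R(2)*(-2) + 5))² = ((29 - 1*56) - ((6 + 2*2)*(-2) + 5))² = ((29 - 56) - ((6 + 4)*(-2) + 5))² = (-27 - (10*(-2) + 5))² = (-27 - (-20 + 5))² = (-27 - 1*(-15))² = (-27 + 15)² = (-12)² = 144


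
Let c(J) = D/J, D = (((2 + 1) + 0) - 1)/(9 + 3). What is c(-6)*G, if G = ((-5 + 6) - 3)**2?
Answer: -1/9 ≈ -0.11111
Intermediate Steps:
D = 1/6 (D = ((3 + 0) - 1)/12 = (3 - 1)*(1/12) = 2*(1/12) = 1/6 ≈ 0.16667)
G = 4 (G = (1 - 3)**2 = (-2)**2 = 4)
c(J) = 1/(6*J)
c(-6)*G = ((1/6)/(-6))*4 = ((1/6)*(-1/6))*4 = -1/36*4 = -1/9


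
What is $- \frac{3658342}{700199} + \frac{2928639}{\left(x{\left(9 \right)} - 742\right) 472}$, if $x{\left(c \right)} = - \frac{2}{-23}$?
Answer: $- \frac{25543179894613}{1879849462464} \approx -13.588$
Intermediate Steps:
$x{\left(c \right)} = \frac{2}{23}$ ($x{\left(c \right)} = \left(-2\right) \left(- \frac{1}{23}\right) = \frac{2}{23}$)
$- \frac{3658342}{700199} + \frac{2928639}{\left(x{\left(9 \right)} - 742\right) 472} = - \frac{3658342}{700199} + \frac{2928639}{\left(\frac{2}{23} - 742\right) 472} = \left(-3658342\right) \frac{1}{700199} + \frac{2928639}{\left(- \frac{17064}{23}\right) 472} = - \frac{3658342}{700199} + \frac{2928639}{- \frac{8054208}{23}} = - \frac{3658342}{700199} + 2928639 \left(- \frac{23}{8054208}\right) = - \frac{3658342}{700199} - \frac{22452899}{2684736} = - \frac{25543179894613}{1879849462464}$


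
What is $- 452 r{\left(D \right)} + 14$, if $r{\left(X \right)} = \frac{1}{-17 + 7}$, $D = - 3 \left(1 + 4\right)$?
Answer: $\frac{296}{5} \approx 59.2$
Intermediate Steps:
$D = -15$ ($D = \left(-3\right) 5 = -15$)
$r{\left(X \right)} = - \frac{1}{10}$ ($r{\left(X \right)} = \frac{1}{-10} = - \frac{1}{10}$)
$- 452 r{\left(D \right)} + 14 = \left(-452\right) \left(- \frac{1}{10}\right) + 14 = \frac{226}{5} + 14 = \frac{296}{5}$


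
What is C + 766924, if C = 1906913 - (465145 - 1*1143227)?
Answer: 3351919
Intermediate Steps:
C = 2584995 (C = 1906913 - (465145 - 1143227) = 1906913 - 1*(-678082) = 1906913 + 678082 = 2584995)
C + 766924 = 2584995 + 766924 = 3351919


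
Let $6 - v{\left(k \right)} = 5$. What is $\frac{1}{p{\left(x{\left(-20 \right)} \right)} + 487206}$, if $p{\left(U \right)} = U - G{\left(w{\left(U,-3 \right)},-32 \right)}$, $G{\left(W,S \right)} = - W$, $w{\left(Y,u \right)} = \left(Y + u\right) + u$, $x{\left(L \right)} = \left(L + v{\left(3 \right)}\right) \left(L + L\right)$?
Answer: $\frac{1}{488720} \approx 2.0462 \cdot 10^{-6}$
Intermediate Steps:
$v{\left(k \right)} = 1$ ($v{\left(k \right)} = 6 - 5 = 1$)
$x{\left(L \right)} = 2 L \left(1 + L\right)$ ($x{\left(L \right)} = \left(L + 1\right) \left(L + L\right) = \left(1 + L\right) 2 L = 2 L \left(1 + L\right)$)
$w{\left(Y,u \right)} = Y + 2 u$
$p{\left(U \right)} = -6 + 2 U$ ($p{\left(U \right)} = U - - (U + 2 \left(-3\right)) = U - - (U - 6) = U - - (-6 + U) = U - \left(6 - U\right) = U + \left(-6 + U\right) = -6 + 2 U$)
$\frac{1}{p{\left(x{\left(-20 \right)} \right)} + 487206} = \frac{1}{\left(-6 + 2 \cdot 2 \left(-20\right) \left(1 - 20\right)\right) + 487206} = \frac{1}{\left(-6 + 2 \cdot 2 \left(-20\right) \left(-19\right)\right) + 487206} = \frac{1}{\left(-6 + 2 \cdot 760\right) + 487206} = \frac{1}{\left(-6 + 1520\right) + 487206} = \frac{1}{1514 + 487206} = \frac{1}{488720}$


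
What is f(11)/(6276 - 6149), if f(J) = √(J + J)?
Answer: √22/127 ≈ 0.036932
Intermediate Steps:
f(J) = √2*√J (f(J) = √(2*J) = √2*√J)
f(11)/(6276 - 6149) = (√2*√11)/(6276 - 6149) = √22/127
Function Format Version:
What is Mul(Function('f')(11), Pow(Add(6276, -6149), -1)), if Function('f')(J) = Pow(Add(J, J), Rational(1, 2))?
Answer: Mul(Rational(1, 127), Pow(22, Rational(1, 2))) ≈ 0.036932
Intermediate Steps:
Function('f')(J) = Mul(Pow(2, Rational(1, 2)), Pow(J, Rational(1, 2))) (Function('f')(J) = Pow(Mul(2, J), Rational(1, 2)) = Mul(Pow(2, Rational(1, 2)), Pow(J, Rational(1, 2))))
Mul(Function('f')(11), Pow(Add(6276, -6149), -1)) = Mul(Mul(Pow(2, Rational(1, 2)), Pow(11, Rational(1, 2))), Pow(Add(6276, -6149), -1)) = Mul(Pow(22, Rational(1, 2)), Pow(127, -1)) = Mul(Pow(22, Rational(1, 2)), Rational(1, 127)) = Mul(Rational(1, 127), Pow(22, Rational(1, 2)))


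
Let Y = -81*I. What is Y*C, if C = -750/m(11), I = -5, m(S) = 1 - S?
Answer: 30375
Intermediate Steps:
C = 75 (C = -750/(1 - 1*11) = -750/(1 - 11) = -750/(-10) = -750*(-⅒) = 75)
Y = 405 (Y = -81*(-5) = 405)
Y*C = 405*75 = 30375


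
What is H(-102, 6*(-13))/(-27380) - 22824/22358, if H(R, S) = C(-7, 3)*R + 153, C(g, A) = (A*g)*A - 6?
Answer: -392848749/306081020 ≈ -1.2835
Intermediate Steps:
C(g, A) = -6 + g*A² (C(g, A) = g*A² - 6 = -6 + g*A²)
H(R, S) = 153 - 69*R (H(R, S) = (-6 - 7*3²)*R + 153 = (-6 - 7*9)*R + 153 = (-6 - 63)*R + 153 = -69*R + 153 = 153 - 69*R)
H(-102, 6*(-13))/(-27380) - 22824/22358 = (153 - 69*(-102))/(-27380) - 22824/22358 = (153 + 7038)*(-1/27380) - 22824*1/22358 = 7191*(-1/27380) - 11412/11179 = -7191/27380 - 11412/11179 = -392848749/306081020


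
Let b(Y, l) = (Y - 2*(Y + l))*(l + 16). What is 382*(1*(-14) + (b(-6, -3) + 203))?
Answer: 131790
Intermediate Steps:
b(Y, l) = (16 + l)*(-Y - 2*l) (b(Y, l) = (Y + (-2*Y - 2*l))*(16 + l) = (-Y - 2*l)*(16 + l) = (16 + l)*(-Y - 2*l))
382*(1*(-14) + (b(-6, -3) + 203)) = 382*(1*(-14) + ((-32*(-3) - 16*(-6) - 2*(-3)² - 1*(-6)*(-3)) + 203)) = 382*(-14 + ((96 + 96 - 2*9 - 18) + 203)) = 382*(-14 + ((96 + 96 - 18 - 18) + 203)) = 382*(-14 + (156 + 203)) = 382*(-14 + 359) = 382*345 = 131790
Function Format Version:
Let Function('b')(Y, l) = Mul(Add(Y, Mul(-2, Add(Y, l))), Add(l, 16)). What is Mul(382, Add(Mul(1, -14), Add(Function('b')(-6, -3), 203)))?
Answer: 131790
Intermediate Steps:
Function('b')(Y, l) = Mul(Add(16, l), Add(Mul(-1, Y), Mul(-2, l))) (Function('b')(Y, l) = Mul(Add(Y, Add(Mul(-2, Y), Mul(-2, l))), Add(16, l)) = Mul(Add(Mul(-1, Y), Mul(-2, l)), Add(16, l)) = Mul(Add(16, l), Add(Mul(-1, Y), Mul(-2, l))))
Mul(382, Add(Mul(1, -14), Add(Function('b')(-6, -3), 203))) = Mul(382, Add(Mul(1, -14), Add(Add(Mul(-32, -3), Mul(-16, -6), Mul(-2, Pow(-3, 2)), Mul(-1, -6, -3)), 203))) = Mul(382, Add(-14, Add(Add(96, 96, Mul(-2, 9), -18), 203))) = Mul(382, Add(-14, Add(Add(96, 96, -18, -18), 203))) = Mul(382, Add(-14, Add(156, 203))) = Mul(382, Add(-14, 359)) = Mul(382, 345) = 131790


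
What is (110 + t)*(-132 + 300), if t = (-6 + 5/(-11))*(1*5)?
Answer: 143640/11 ≈ 13058.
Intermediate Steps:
t = -355/11 (t = (-6 + 5*(-1/11))*5 = (-6 - 5/11)*5 = -71/11*5 = -355/11 ≈ -32.273)
(110 + t)*(-132 + 300) = (110 - 355/11)*(-132 + 300) = (855/11)*168 = 143640/11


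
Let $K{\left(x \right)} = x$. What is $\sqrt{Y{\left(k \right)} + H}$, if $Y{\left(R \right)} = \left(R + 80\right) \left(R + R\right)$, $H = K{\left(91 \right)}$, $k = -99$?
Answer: $\sqrt{3853} \approx 62.073$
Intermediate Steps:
$H = 91$
$Y{\left(R \right)} = 2 R \left(80 + R\right)$ ($Y{\left(R \right)} = \left(80 + R\right) 2 R = 2 R \left(80 + R\right)$)
$\sqrt{Y{\left(k \right)} + H} = \sqrt{2 \left(-99\right) \left(80 - 99\right) + 91} = \sqrt{2 \left(-99\right) \left(-19\right) + 91} = \sqrt{3762 + 91} = \sqrt{3853}$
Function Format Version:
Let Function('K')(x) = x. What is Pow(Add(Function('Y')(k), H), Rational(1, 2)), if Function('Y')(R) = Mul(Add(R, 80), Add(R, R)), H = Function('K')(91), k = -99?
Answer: Pow(3853, Rational(1, 2)) ≈ 62.073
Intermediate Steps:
H = 91
Function('Y')(R) = Mul(2, R, Add(80, R)) (Function('Y')(R) = Mul(Add(80, R), Mul(2, R)) = Mul(2, R, Add(80, R)))
Pow(Add(Function('Y')(k), H), Rational(1, 2)) = Pow(Add(Mul(2, -99, Add(80, -99)), 91), Rational(1, 2)) = Pow(Add(Mul(2, -99, -19), 91), Rational(1, 2)) = Pow(Add(3762, 91), Rational(1, 2)) = Pow(3853, Rational(1, 2))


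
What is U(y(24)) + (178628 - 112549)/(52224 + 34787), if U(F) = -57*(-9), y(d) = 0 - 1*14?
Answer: 44702722/87011 ≈ 513.76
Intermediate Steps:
y(d) = -14 (y(d) = 0 - 14 = -14)
U(F) = 513
U(y(24)) + (178628 - 112549)/(52224 + 34787) = 513 + (178628 - 112549)/(52224 + 34787) = 513 + 66079/87011 = 44702722/87011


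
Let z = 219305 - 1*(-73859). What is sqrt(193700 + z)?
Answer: 84*sqrt(69) ≈ 697.76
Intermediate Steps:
z = 293164 (z = 219305 + 73859 = 293164)
sqrt(193700 + z) = sqrt(193700 + 293164) = sqrt(486864) = 84*sqrt(69)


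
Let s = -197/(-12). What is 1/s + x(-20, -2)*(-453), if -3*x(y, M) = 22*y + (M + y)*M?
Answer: -11779800/197 ≈ -59796.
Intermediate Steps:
s = 197/12 (s = -197*(-1/12) = 197/12 ≈ 16.417)
x(y, M) = -22*y/3 - M*(M + y)/3 (x(y, M) = -(22*y + (M + y)*M)/3 = -(22*y + M*(M + y))/3 = -22*y/3 - M*(M + y)/3)
1/s + x(-20, -2)*(-453) = 1/(197/12) + (-22/3*(-20) - 1/3*(-2)**2 - 1/3*(-2)*(-20))*(-453) = 12/197 + (440/3 - 1/3*4 - 40/3)*(-453) = 12/197 + (440/3 - 4/3 - 40/3)*(-453) = 12/197 + 132*(-453) = 12/197 - 59796 = -11779800/197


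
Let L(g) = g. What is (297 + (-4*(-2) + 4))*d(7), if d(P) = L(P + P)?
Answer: 4326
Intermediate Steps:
d(P) = 2*P (d(P) = P + P = 2*P)
(297 + (-4*(-2) + 4))*d(7) = (297 + (-4*(-2) + 4))*(2*7) = (297 + (8 + 4))*14 = (297 + 12)*14 = 309*14 = 4326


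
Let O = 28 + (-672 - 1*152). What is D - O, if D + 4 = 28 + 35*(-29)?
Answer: -195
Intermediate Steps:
O = -796 (O = 28 + (-672 - 152) = 28 - 824 = -796)
D = -991 (D = -4 + (28 + 35*(-29)) = -4 + (28 - 1015) = -4 - 987 = -991)
D - O = -991 - 1*(-796) = -991 + 796 = -195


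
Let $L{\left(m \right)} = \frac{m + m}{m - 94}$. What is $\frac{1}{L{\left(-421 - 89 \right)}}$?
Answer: $\frac{151}{255} \approx 0.59216$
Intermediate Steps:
$L{\left(m \right)} = \frac{2 m}{-94 + m}$
$\frac{1}{L{\left(-421 - 89 \right)}} = \frac{1}{2 \left(-421 - 89\right) \frac{1}{-94 - 510}} = \frac{1}{2 \left(-510\right) \frac{1}{-94 - 510}} = \frac{1}{2 \left(-510\right) \frac{1}{-604}} = \frac{1}{2 \left(-510\right) \left(- \frac{1}{604}\right)} = \frac{1}{\frac{255}{151}} = \frac{151}{255}$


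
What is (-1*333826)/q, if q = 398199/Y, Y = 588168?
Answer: -65448590256/132733 ≈ -4.9308e+5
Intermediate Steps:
q = 132733/196056 (q = 398199/588168 = 398199*(1/588168) = 132733/196056 ≈ 0.67702)
(-1*333826)/q = (-1*333826)/(132733/196056) = -333826*196056/132733 = -65448590256/132733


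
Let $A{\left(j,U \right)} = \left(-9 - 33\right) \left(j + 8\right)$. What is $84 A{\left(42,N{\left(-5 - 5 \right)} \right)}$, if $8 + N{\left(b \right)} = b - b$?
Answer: $-176400$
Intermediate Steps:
$N{\left(b \right)} = -8$ ($N{\left(b \right)} = -8 + \left(b - b\right) = -8 + 0 = -8$)
$A{\left(j,U \right)} = -336 - 42 j$ ($A{\left(j,U \right)} = - 42 \left(8 + j\right) = -336 - 42 j$)
$84 A{\left(42,N{\left(-5 - 5 \right)} \right)} = 84 \left(-336 - 1764\right) = 84 \left(-2100\right) = -176400$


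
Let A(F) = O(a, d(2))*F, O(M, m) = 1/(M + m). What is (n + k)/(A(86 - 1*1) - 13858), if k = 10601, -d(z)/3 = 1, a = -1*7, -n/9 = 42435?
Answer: 742628/27733 ≈ 26.778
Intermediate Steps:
n = -381915 (n = -9*42435 = -381915)
a = -7
d(z) = -3 (d(z) = -3*1 = -3)
A(F) = -F/10 (A(F) = F/(-7 - 3) = F/(-10) = -F/10)
(n + k)/(A(86 - 1*1) - 13858) = (-381915 + 10601)/(-(86 - 1*1)/10 - 13858) = -371314/(-(86 - 1)/10 - 13858) = -371314/(-1/10*85 - 13858) = -371314/(-17/2 - 13858) = -371314/(-27733/2) = -371314*(-2/27733) = 742628/27733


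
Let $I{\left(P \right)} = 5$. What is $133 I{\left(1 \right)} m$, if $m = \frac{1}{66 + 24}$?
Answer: $\frac{133}{18} \approx 7.3889$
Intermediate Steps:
$m = \frac{1}{90} \approx 0.011111$
$133 I{\left(1 \right)} m = 133 \cdot 5 \cdot \frac{1}{90} = 665 \cdot \frac{1}{90} = \frac{133}{18}$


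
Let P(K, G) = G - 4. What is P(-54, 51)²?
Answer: 2209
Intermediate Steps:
P(K, G) = -4 + G
P(-54, 51)² = (-4 + 51)² = 47² = 2209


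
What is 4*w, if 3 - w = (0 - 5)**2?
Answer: -88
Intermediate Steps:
w = -22 (w = 3 - (0 - 5)**2 = 3 - 1*(-5)**2 = 3 - 1*25 = 3 - 25 = -22)
4*w = 4*(-22) = -88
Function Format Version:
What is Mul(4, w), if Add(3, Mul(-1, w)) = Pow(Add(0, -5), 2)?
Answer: -88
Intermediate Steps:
w = -22 (w = Add(3, Mul(-1, Pow(Add(0, -5), 2))) = Add(3, Mul(-1, Pow(-5, 2))) = Add(3, Mul(-1, 25)) = Add(3, -25) = -22)
Mul(4, w) = Mul(4, -22) = -88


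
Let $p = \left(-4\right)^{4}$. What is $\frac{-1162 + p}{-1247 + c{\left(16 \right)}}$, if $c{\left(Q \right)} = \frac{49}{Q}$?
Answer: $\frac{14496}{19903} \approx 0.72833$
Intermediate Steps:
$p = 256$
$\frac{-1162 + p}{-1247 + c{\left(16 \right)}} = \frac{-1162 + 256}{-1247 + \frac{49}{16}} = - \frac{906}{-1247 + 49 \cdot \frac{1}{16}} = - \frac{906}{-1247 + \frac{49}{16}} = - \frac{906}{- \frac{19903}{16}} = \left(-906\right) \left(- \frac{16}{19903}\right) = \frac{14496}{19903}$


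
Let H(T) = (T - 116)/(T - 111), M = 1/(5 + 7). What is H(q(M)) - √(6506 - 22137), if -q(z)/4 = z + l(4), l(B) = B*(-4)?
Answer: 157/142 - 7*I*√319 ≈ 1.1056 - 125.02*I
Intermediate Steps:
l(B) = -4*B
M = 1/12 ≈ 0.083333
q(z) = 64 - 4*z (q(z) = -4*(z - 4*4) = -4*(z - 16) = -4*(-16 + z) = 64 - 4*z)
H(T) = (-116 + T)/(-111 + T)
H(q(M)) - √(6506 - 22137) = (-116 + (64 - 4*1/12))/(-111 + (64 - 4*1/12)) - √(6506 - 22137) = (-116 + (64 - ⅓))/(-111 + (64 - ⅓)) - √(-15631) = (-116 + 191/3)/(-111 + 191/3) - 7*I*√319 = -157/3/(-142/3) - 7*I*√319 = -3/142*(-157/3) - 7*I*√319 = 157/142 - 7*I*√319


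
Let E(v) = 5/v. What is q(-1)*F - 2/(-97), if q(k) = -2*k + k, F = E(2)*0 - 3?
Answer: -289/97 ≈ -2.9794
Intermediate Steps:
F = -3 (F = (5/2)*0 - 3 = 0 - 3 = -3)
q(k) = -k
q(-1)*F - 2/(-97) = -1*(-1)*(-3) - 2/(-97) = 1*(-3) - 2*(-1/97) = -3 + 2/97 = -289/97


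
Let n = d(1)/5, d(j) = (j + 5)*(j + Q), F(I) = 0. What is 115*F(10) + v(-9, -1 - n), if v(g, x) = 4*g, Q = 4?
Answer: -36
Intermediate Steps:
d(j) = (4 + j)*(5 + j) (d(j) = (j + 5)*(j + 4) = (5 + j)*(4 + j) = (4 + j)*(5 + j))
n = 6 (n = (20 + 1² + 9*1)/5 = (20 + 1 + 9)*(⅕) = 30*(⅕) = 6)
115*F(10) + v(-9, -1 - n) = 115*0 + 4*(-9) = 0 - 36 = -36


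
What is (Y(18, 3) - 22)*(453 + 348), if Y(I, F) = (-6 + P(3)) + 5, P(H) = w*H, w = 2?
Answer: -13617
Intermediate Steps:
P(H) = 2*H
Y(I, F) = 5 (Y(I, F) = (-6 + 2*3) + 5 = (-6 + 6) + 5 = 0 + 5 = 5)
(Y(18, 3) - 22)*(453 + 348) = (5 - 22)*(453 + 348) = -17*801 = -13617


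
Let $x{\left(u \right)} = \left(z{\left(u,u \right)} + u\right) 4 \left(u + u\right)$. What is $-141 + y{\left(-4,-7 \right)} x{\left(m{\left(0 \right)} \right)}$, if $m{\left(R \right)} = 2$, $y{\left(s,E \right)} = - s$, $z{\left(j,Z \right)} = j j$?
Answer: $243$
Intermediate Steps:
$z{\left(j,Z \right)} = j^{2}$
$x{\left(u \right)} = 8 u \left(u + u^{2}\right)$ ($x{\left(u \right)} = \left(u^{2} + u\right) 4 \left(u + u\right) = \left(u + u^{2}\right) 4 \cdot 2 u = \left(u + u^{2}\right) 8 u = 8 u \left(u + u^{2}\right)$)
$-141 + y{\left(-4,-7 \right)} x{\left(m{\left(0 \right)} \right)} = -141 + \left(-1\right) \left(-4\right) 8 \cdot 2^{2} \left(1 + 2\right) = -141 + 4 \cdot 8 \cdot 4 \cdot 3 = -141 + 4 \cdot 96 = -141 + 384 = 243$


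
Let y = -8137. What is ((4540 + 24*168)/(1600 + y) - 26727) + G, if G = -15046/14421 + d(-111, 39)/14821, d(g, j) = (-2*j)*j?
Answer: -12448640419200329/465725603739 ≈ -26730.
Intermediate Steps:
d(g, j) = -2*j²
G = -266865448/213733641 (G = -15046/14421 - 2*39²/14821 = -15046*1/14421 - 2*1521*(1/14821) = -15046/14421 - 3042*1/14821 = -15046/14421 - 3042/14821 = -266865448/213733641 ≈ -1.2486)
((4540 + 24*168)/(1600 + y) - 26727) + G = ((4540 + 24*168)/(1600 - 8137) - 26727) - 266865448/213733641 = ((4540 + 4032)/(-6537) - 26727) - 266865448/213733641 = (8572*(-1/6537) - 26727) - 266865448/213733641 = (-8572/6537 - 26727) - 266865448/213733641 = -174722971/6537 - 266865448/213733641 = -12448640419200329/465725603739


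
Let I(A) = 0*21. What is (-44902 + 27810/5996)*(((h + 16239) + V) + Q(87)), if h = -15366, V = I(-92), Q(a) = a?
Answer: -64609099680/1499 ≈ -4.3101e+7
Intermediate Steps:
I(A) = 0
V = 0
(-44902 + 27810/5996)*(((h + 16239) + V) + Q(87)) = (-44902 + 27810/5996)*(((-15366 + 16239) + 0) + 87) = (-44902 + 27810*(1/5996))*((873 + 0) + 87) = (-44902 + 13905/2998)*(873 + 87) = -134602291/2998*960 = -64609099680/1499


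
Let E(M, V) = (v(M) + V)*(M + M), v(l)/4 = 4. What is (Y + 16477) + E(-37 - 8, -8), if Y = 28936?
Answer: 44693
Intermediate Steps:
v(l) = 16 (v(l) = 4*4 = 16)
E(M, V) = 2*M*(16 + V) (E(M, V) = (16 + V)*(M + M) = (16 + V)*(2*M) = 2*M*(16 + V))
(Y + 16477) + E(-37 - 8, -8) = (28936 + 16477) + 2*(-37 - 8)*(16 - 8) = 45413 + 2*(-45)*8 = 45413 - 720 = 44693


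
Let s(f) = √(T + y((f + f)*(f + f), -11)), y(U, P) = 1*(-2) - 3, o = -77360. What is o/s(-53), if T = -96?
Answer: 77360*I*√101/101 ≈ 7697.6*I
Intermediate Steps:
y(U, P) = -5 (y(U, P) = -2 - 3 = -5)
s(f) = I*√101 (s(f) = √(-96 - 5) = √(-101) = I*√101)
o/s(-53) = -77360*(-I*√101/101) = -(-77360)*I*√101/101 = 77360*I*√101/101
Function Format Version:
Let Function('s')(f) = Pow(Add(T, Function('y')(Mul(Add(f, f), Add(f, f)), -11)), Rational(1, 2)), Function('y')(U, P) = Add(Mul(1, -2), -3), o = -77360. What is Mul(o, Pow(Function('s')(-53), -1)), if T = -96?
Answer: Mul(Rational(77360, 101), I, Pow(101, Rational(1, 2))) ≈ Mul(7697.6, I)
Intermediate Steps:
Function('y')(U, P) = -5 (Function('y')(U, P) = Add(-2, -3) = -5)
Function('s')(f) = Mul(I, Pow(101, Rational(1, 2))) (Function('s')(f) = Pow(Add(-96, -5), Rational(1, 2)) = Pow(-101, Rational(1, 2)) = Mul(I, Pow(101, Rational(1, 2))))
Mul(o, Pow(Function('s')(-53), -1)) = Mul(-77360, Pow(Mul(I, Pow(101, Rational(1, 2))), -1)) = Mul(-77360, Mul(Rational(-1, 101), I, Pow(101, Rational(1, 2)))) = Mul(Rational(77360, 101), I, Pow(101, Rational(1, 2)))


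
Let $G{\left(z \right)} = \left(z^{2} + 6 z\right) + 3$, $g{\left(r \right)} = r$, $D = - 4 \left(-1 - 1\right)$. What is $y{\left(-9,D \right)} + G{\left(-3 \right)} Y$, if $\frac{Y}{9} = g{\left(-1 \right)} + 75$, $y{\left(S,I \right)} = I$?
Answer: $-3988$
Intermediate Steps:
$D = 8$ ($D = \left(-4\right) \left(-2\right) = 8$)
$G{\left(z \right)} = 3 + z^{2} + 6 z$
$Y = 666$ ($Y = 9 \left(-1 + 75\right) = 9 \cdot 74 = 666$)
$y{\left(-9,D \right)} + G{\left(-3 \right)} Y = 8 + \left(3 + \left(-3\right)^{2} + 6 \left(-3\right)\right) 666 = 8 + \left(3 + 9 - 18\right) 666 = 8 - 3996 = -3988$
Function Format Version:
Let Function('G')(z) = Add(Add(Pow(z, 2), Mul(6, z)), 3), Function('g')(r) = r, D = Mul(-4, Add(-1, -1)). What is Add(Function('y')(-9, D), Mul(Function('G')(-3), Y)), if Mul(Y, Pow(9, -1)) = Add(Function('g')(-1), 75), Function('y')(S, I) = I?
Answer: -3988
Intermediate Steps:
D = 8 (D = Mul(-4, -2) = 8)
Function('G')(z) = Add(3, Pow(z, 2), Mul(6, z))
Y = 666 (Y = Mul(9, Add(-1, 75)) = Mul(9, 74) = 666)
Add(Function('y')(-9, D), Mul(Function('G')(-3), Y)) = Add(8, Mul(Add(3, Pow(-3, 2), Mul(6, -3)), 666)) = Add(8, Mul(Add(3, 9, -18), 666)) = Add(8, Mul(-6, 666)) = Add(8, -3996) = -3988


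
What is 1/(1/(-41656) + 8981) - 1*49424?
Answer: -18490137888184/374112535 ≈ -49424.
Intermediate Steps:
1/(1/(-41656) + 8981) - 1*49424 = 1/(-1/41656 + 8981) - 49424 = 1/(374112535/41656) - 49424 = 41656/374112535 - 49424 = -18490137888184/374112535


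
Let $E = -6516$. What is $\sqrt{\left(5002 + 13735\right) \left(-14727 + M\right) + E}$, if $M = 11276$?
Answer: $i \sqrt{64667903} \approx 8041.6 i$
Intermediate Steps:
$\sqrt{\left(5002 + 13735\right) \left(-14727 + M\right) + E} = \sqrt{\left(5002 + 13735\right) \left(-14727 + 11276\right) - 6516} = \sqrt{18737 \left(-3451\right) - 6516} = \sqrt{-64661387 - 6516} = \sqrt{-64667903} = i \sqrt{64667903}$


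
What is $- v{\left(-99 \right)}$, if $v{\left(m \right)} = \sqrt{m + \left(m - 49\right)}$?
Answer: $- i \sqrt{247} \approx - 15.716 i$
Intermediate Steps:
$v{\left(m \right)} = \sqrt{-49 + 2 m}$ ($v{\left(m \right)} = \sqrt{m + \left(-49 + m\right)} = \sqrt{-49 + 2 m}$)
$- v{\left(-99 \right)} = - \sqrt{-49 + 2 \left(-99\right)} = - \sqrt{-49 - 198} = - \sqrt{-247} = - i \sqrt{247}$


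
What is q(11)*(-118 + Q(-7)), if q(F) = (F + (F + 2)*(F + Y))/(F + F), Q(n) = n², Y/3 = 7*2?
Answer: -24150/11 ≈ -2195.5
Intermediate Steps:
Y = 42 (Y = 3*(7*2) = 3*14 = 42)
q(F) = (F + (2 + F)*(42 + F))/(2*F) (q(F) = (F + (F + 2)*(F + 42))/(F + F) = (F + (2 + F)*(42 + F))/((2*F)) = (F + (2 + F)*(42 + F))*(1/(2*F)) = (F + (2 + F)*(42 + F))/(2*F))
q(11)*(-118 + Q(-7)) = ((½)*(84 + 11*(45 + 11))/11)*(-118 + (-7)²) = ((½)*(1/11)*(84 + 11*56))*(-118 + 49) = ((½)*(1/11)*(84 + 616))*(-69) = ((½)*(1/11)*700)*(-69) = (350/11)*(-69) = -24150/11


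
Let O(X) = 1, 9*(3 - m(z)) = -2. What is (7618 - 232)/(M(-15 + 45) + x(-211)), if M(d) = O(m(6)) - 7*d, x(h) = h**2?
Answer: 3693/22156 ≈ 0.16668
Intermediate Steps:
m(z) = 29/9 (m(z) = 3 - 1/9*(-2) = 3 + 2/9 = 29/9)
M(d) = 1 - 7*d
(7618 - 232)/(M(-15 + 45) + x(-211)) = (7618 - 232)/((1 - 7*(-15 + 45)) + (-211)**2) = 7386/((1 - 7*30) + 44521) = 7386/((1 - 210) + 44521) = 7386/(-209 + 44521) = 7386/44312 = 7386*(1/44312) = 3693/22156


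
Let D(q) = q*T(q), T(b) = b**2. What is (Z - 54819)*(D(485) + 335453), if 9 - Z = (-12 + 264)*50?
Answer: -7713023752980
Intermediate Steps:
D(q) = q**3 (D(q) = q*q**2 = q**3)
Z = -12591 (Z = 9 - (-12 + 264)*50 = 9 - 252*50 = 9 - 1*12600 = 9 - 12600 = -12591)
(Z - 54819)*(D(485) + 335453) = (-12591 - 54819)*(485**3 + 335453) = -67410*(114084125 + 335453) = -67410*114419578 = -7713023752980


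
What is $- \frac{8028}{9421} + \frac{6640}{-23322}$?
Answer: $- \frac{124892228}{109858281} \approx -1.1368$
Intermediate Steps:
$- \frac{8028}{9421} + \frac{6640}{-23322} = \left(-8028\right) \frac{1}{9421} + 6640 \left(- \frac{1}{23322}\right) = - \frac{8028}{9421} - \frac{3320}{11661} = - \frac{124892228}{109858281}$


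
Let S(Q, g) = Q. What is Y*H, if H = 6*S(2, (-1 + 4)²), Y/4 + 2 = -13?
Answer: -720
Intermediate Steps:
Y = -60 (Y = -8 + 4*(-13) = -8 - 52 = -60)
H = 12 (H = 6*2 = 12)
Y*H = -60*12 = -720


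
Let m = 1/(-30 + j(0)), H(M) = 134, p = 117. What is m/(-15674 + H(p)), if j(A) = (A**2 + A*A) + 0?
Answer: 1/466200 ≈ 2.1450e-6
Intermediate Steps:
j(A) = 2*A**2 (j(A) = (A**2 + A**2) + 0 = 2*A**2 + 0 = 2*A**2)
m = -1/30 (m = 1/(-30 + 2*0**2) = 1/(-30 + 2*0) = 1/(-30 + 0) = 1/(-30) = -1/30 ≈ -0.033333)
m/(-15674 + H(p)) = -1/30/(-15674 + 134) = -1/30/(-15540) = -1/15540*(-1/30) = 1/466200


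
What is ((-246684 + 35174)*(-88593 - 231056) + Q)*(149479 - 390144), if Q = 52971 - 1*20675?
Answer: -16271118128510190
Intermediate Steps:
Q = 32296 (Q = 52971 - 20675 = 32296)
((-246684 + 35174)*(-88593 - 231056) + Q)*(149479 - 390144) = ((-246684 + 35174)*(-88593 - 231056) + 32296)*(149479 - 390144) = (-211510*(-319649) + 32296)*(-240665) = (67608959990 + 32296)*(-240665) = 67608992286*(-240665) = -16271118128510190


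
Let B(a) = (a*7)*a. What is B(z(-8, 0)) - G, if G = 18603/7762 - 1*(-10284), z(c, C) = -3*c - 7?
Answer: -64140485/7762 ≈ -8263.4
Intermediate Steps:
z(c, C) = -7 - 3*c
B(a) = 7*a² (B(a) = (7*a)*a = 7*a²)
G = 79843011/7762 (G = 18603*(1/7762) + 10284 = 18603/7762 + 10284 = 79843011/7762 ≈ 10286.)
B(z(-8, 0)) - G = 7*(-7 - 3*(-8))² - 1*79843011/7762 = 7*(-7 + 24)² - 79843011/7762 = 7*17² - 79843011/7762 = 7*289 - 79843011/7762 = 2023 - 79843011/7762 = -64140485/7762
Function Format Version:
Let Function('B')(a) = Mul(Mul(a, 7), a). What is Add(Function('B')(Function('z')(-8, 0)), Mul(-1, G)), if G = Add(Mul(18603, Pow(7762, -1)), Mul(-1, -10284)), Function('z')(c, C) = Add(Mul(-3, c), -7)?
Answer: Rational(-64140485, 7762) ≈ -8263.4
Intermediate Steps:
Function('z')(c, C) = Add(-7, Mul(-3, c))
Function('B')(a) = Mul(7, Pow(a, 2)) (Function('B')(a) = Mul(Mul(7, a), a) = Mul(7, Pow(a, 2)))
G = Rational(79843011, 7762) (G = Add(Mul(18603, Rational(1, 7762)), 10284) = Add(Rational(18603, 7762), 10284) = Rational(79843011, 7762) ≈ 10286.)
Add(Function('B')(Function('z')(-8, 0)), Mul(-1, G)) = Add(Mul(7, Pow(Add(-7, Mul(-3, -8)), 2)), Mul(-1, Rational(79843011, 7762))) = Add(Mul(7, Pow(Add(-7, 24), 2)), Rational(-79843011, 7762)) = Add(Mul(7, Pow(17, 2)), Rational(-79843011, 7762)) = Add(Mul(7, 289), Rational(-79843011, 7762)) = Add(2023, Rational(-79843011, 7762)) = Rational(-64140485, 7762)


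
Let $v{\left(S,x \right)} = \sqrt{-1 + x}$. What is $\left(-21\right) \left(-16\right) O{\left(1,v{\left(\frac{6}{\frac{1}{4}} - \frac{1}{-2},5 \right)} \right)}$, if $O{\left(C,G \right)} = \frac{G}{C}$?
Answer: $672$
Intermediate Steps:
$\left(-21\right) \left(-16\right) O{\left(1,v{\left(\frac{6}{\frac{1}{4}} - \frac{1}{-2},5 \right)} \right)} = \left(-21\right) \left(-16\right) \frac{\sqrt{-1 + 5}}{1} = 336 \sqrt{4} \cdot 1 = 336 \cdot 2 \cdot 1 = 336 \cdot 2 = 672$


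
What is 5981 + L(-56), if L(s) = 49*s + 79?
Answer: 3316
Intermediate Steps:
L(s) = 79 + 49*s
5981 + L(-56) = 5981 + (79 + 49*(-56)) = 5981 + (79 - 2744) = 5981 - 2665 = 3316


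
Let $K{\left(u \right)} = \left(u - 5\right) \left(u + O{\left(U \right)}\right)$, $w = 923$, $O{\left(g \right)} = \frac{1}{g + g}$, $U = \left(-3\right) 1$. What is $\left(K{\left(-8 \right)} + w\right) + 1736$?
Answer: $\frac{16591}{6} \approx 2765.2$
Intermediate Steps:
$U = -3$
$O{\left(g \right)} = \frac{1}{2 g}$
$K{\left(u \right)} = \left(-5 + u\right) \left(- \frac{1}{6} + u\right)$ ($K{\left(u \right)} = \left(u - 5\right) \left(u + \frac{1}{2 \left(-3\right)}\right) = \left(-5 + u\right) \left(u + \frac{1}{2} \left(- \frac{1}{3}\right)\right) = \left(-5 + u\right) \left(u - \frac{1}{6}\right) = \left(-5 + u\right) \left(- \frac{1}{6} + u\right)$)
$\left(K{\left(-8 \right)} + w\right) + 1736 = \left(\left(\frac{5}{6} + \left(-8\right)^{2} - - \frac{124}{3}\right) + 923\right) + 1736 = \left(\left(\frac{5}{6} + 64 + \frac{124}{3}\right) + 923\right) + 1736 = \left(\frac{637}{6} + 923\right) + 1736 = \frac{6175}{6} + 1736 = \frac{16591}{6}$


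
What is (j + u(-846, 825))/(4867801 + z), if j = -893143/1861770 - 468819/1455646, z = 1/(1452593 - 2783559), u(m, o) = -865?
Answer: -780741477716803393882/4389566016094900609591575 ≈ -0.00017786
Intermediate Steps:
z = -1/1330966 (z = 1/(-1330966) = -1/1330966 ≈ -7.5133e-7)
j = -543233296252/677519513355 (j = -893143*1/1861770 - 468819*1/1455646 = -893143/1861770 - 468819/1455646 = -543233296252/677519513355 ≈ -0.80180)
(j + u(-846, 825))/(4867801 + z) = (-543233296252/677519513355 - 865)/(4867801 - 1/1330966) = -586597612348327/(677519513355*6478877625765/1330966) = -586597612348327/677519513355*1330966/6478877625765 = -780741477716803393882/4389566016094900609591575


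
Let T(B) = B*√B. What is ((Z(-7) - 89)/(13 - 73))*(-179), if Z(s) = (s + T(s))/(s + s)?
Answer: -10561/40 + 179*I*√7/120 ≈ -264.02 + 3.9466*I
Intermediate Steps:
T(B) = B^(3/2)
Z(s) = (s + s^(3/2))/(2*s) (Z(s) = (s + s^(3/2))/(s + s) = (s + s^(3/2))/((2*s)) = (s + s^(3/2))*(1/(2*s)) = (s + s^(3/2))/(2*s))
((Z(-7) - 89)/(13 - 73))*(-179) = (((½)*(-7 + (-7)^(3/2))/(-7) - 89)/(13 - 73))*(-179) = (((½)*(-⅐)*(-7 - 7*I*√7) - 89)/(-60))*(-179) = (((½ + I*√7/2) - 89)*(-1/60))*(-179) = ((-177/2 + I*√7/2)*(-1/60))*(-179) = (59/40 - I*√7/120)*(-179) = -10561/40 + 179*I*√7/120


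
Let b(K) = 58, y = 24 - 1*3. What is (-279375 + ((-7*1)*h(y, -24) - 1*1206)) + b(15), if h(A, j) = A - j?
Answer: -280838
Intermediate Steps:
y = 21 (y = 24 - 3 = 21)
(-279375 + ((-7*1)*h(y, -24) - 1*1206)) + b(15) = (-279375 + ((-7*1)*(21 - 1*(-24)) - 1*1206)) + 58 = (-279375 + (-7*(21 + 24) - 1206)) + 58 = (-279375 + (-7*45 - 1206)) + 58 = (-279375 + (-315 - 1206)) + 58 = (-279375 - 1521) + 58 = -280896 + 58 = -280838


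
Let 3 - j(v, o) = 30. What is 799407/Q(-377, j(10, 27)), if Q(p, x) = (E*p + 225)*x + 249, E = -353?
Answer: -266469/1199671 ≈ -0.22212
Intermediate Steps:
j(v, o) = -27 (j(v, o) = 3 - 1*30 = 3 - 30 = -27)
Q(p, x) = 249 + x*(225 - 353*p) (Q(p, x) = (-353*p + 225)*x + 249 = (225 - 353*p)*x + 249 = x*(225 - 353*p) + 249 = 249 + x*(225 - 353*p))
799407/Q(-377, j(10, 27)) = 799407/(249 + 225*(-27) - 353*(-377)*(-27)) = 799407/(249 - 6075 - 3593187) = 799407/(-3599013) = 799407*(-1/3599013) = -266469/1199671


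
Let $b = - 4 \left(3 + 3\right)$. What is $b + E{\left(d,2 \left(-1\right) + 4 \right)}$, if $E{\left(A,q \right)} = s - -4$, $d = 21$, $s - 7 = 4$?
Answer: $-9$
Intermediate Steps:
$s = 11$ ($s = 7 + 4 = 11$)
$b = -24$ ($b = \left(-4\right) 6 = -24$)
$E{\left(A,q \right)} = 15$ ($E{\left(A,q \right)} = 11 - -4 = 11 + 4 = 15$)
$b + E{\left(d,2 \left(-1\right) + 4 \right)} = -24 + 15 = -9$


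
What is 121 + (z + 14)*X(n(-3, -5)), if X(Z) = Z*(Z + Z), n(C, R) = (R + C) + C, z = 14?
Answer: 6897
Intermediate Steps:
n(C, R) = R + 2*C (n(C, R) = (C + R) + C = R + 2*C)
X(Z) = 2*Z² (X(Z) = Z*(2*Z) = 2*Z²)
121 + (z + 14)*X(n(-3, -5)) = 121 + (14 + 14)*(2*(-5 + 2*(-3))²) = 121 + 28*(2*(-5 - 6)²) = 121 + 28*(2*(-11)²) = 121 + 28*(2*121) = 121 + 28*242 = 121 + 6776 = 6897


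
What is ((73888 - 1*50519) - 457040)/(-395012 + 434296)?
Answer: -61953/5612 ≈ -11.039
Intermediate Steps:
((73888 - 1*50519) - 457040)/(-395012 + 434296) = ((73888 - 50519) - 457040)/39284 = (23369 - 457040)*(1/39284) = -433671*1/39284 = -61953/5612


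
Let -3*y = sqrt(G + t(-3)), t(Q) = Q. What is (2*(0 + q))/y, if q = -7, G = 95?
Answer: 21*sqrt(23)/23 ≈ 4.3788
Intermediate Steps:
y = -2*sqrt(23)/3 (y = -sqrt(95 - 3)/3 = -2*sqrt(23)/3 ≈ -3.1972)
(2*(0 + q))/y = (2*(0 - 7))/((-2*sqrt(23)/3)) = (2*(-7))*(-3*sqrt(23)/46) = -(-21)*sqrt(23)/23 = 21*sqrt(23)/23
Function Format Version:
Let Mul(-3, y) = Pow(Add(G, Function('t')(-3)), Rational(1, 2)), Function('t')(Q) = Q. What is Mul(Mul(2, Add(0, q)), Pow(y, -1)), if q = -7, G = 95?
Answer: Mul(Rational(21, 23), Pow(23, Rational(1, 2))) ≈ 4.3788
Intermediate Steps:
y = Mul(Rational(-2, 3), Pow(23, Rational(1, 2))) (y = Mul(Rational(-1, 3), Pow(Add(95, -3), Rational(1, 2))) = Mul(Rational(-1, 3), Pow(92, Rational(1, 2))) = Mul(Rational(-1, 3), Mul(2, Pow(23, Rational(1, 2)))) = Mul(Rational(-2, 3), Pow(23, Rational(1, 2))) ≈ -3.1972)
Mul(Mul(2, Add(0, q)), Pow(y, -1)) = Mul(Mul(2, Add(0, -7)), Pow(Mul(Rational(-2, 3), Pow(23, Rational(1, 2))), -1)) = Mul(Mul(2, -7), Mul(Rational(-3, 46), Pow(23, Rational(1, 2)))) = Mul(-14, Mul(Rational(-3, 46), Pow(23, Rational(1, 2)))) = Mul(Rational(21, 23), Pow(23, Rational(1, 2)))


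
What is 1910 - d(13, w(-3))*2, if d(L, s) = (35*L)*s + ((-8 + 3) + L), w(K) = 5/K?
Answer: 10232/3 ≈ 3410.7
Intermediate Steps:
d(L, s) = -5 + L + 35*L*s (d(L, s) = 35*L*s + (-5 + L) = -5 + L + 35*L*s)
1910 - d(13, w(-3))*2 = 1910 - (-5 + 13 + 35*13*(5/(-3)))*2 = 1910 - (-5 + 13 + 35*13*(5*(-⅓)))*2 = 1910 - (-5 + 13 + 35*13*(-5/3))*2 = 1910 - (-5 + 13 - 2275/3)*2 = 1910 - (-2251)*2/3 = 1910 - 1*(-4502/3) = 1910 + 4502/3 = 10232/3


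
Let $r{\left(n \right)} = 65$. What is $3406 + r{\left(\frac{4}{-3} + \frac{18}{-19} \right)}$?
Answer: $3471$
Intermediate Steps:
$3406 + r{\left(\frac{4}{-3} + \frac{18}{-19} \right)} = 3406 + 65 = 3471$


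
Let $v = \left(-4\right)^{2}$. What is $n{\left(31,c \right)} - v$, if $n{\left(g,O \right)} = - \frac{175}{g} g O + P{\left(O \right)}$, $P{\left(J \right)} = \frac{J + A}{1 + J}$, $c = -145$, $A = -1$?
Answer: $\frac{1825921}{72} \approx 25360.0$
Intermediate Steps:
$v = 16$
$P{\left(J \right)} = \frac{-1 + J}{1 + J}$ ($P{\left(J \right)} = \frac{J - 1}{1 + J} = \frac{-1 + J}{1 + J}$)
$n{\left(g,O \right)} = - 175 O + \frac{-1 + O}{1 + O}$ ($n{\left(g,O \right)} = - \frac{175}{g} g O + \frac{-1 + O}{1 + O} = - 175 O + \frac{-1 + O}{1 + O}$)
$n{\left(31,c \right)} - v = \frac{-1 - 145 - - 25375 \left(1 - 145\right)}{1 - 145} - 16 = \frac{-1 - 145 - \left(-25375\right) \left(-144\right)}{-144} - 16 = - \frac{-1 - 145 - 3654000}{144} - 16 = \left(- \frac{1}{144}\right) \left(-3654146\right) - 16 = \frac{1827073}{72} - 16 = \frac{1825921}{72}$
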